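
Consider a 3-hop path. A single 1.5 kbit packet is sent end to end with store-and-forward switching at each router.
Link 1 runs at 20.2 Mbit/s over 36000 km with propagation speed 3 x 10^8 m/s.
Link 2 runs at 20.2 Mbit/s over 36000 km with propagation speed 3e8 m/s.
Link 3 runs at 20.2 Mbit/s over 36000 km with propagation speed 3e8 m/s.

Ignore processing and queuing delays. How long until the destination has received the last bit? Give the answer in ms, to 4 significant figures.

L = 1500 bits.
Transmission delay per hop = L/R = 1500/20200000 = 0.0742574 ms; 3 hops → 0.222772 ms.
Propagation delays (d/s per hop): 120, 120, 120 ms; sum = 360 ms.
End-to-end = 360.2 ms.

360.2 ms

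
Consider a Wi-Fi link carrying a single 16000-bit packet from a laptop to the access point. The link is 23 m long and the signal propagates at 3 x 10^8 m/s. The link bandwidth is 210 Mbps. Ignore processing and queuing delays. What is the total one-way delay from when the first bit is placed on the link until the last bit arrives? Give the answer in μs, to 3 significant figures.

76.3 μs

Transmission delay = L/R = 16000 / 210000000 = 76.1905 μs.
Propagation delay = d/s = 23 m / 300000000 m/s = 0.0766667 μs.
Total = 76.3 μs.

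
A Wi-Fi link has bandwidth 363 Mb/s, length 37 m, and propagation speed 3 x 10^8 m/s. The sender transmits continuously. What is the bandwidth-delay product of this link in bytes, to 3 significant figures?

5.60 bytes

Propagation delay = 37 / 300000000 = 1.23333e-07 s.
BDP = R × t_prop = 363000000 × 1.23333e-07 = 44.77 bits.
In bytes: 44.77/8 = 5.60 bytes.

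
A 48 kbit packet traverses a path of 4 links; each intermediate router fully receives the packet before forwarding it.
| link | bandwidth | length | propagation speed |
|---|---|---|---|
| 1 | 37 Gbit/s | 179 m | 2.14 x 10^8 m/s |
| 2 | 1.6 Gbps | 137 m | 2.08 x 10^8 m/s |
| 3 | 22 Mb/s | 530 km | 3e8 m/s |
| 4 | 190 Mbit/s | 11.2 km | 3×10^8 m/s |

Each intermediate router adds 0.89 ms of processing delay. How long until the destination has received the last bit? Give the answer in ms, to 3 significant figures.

6.94 ms

L = 48000 bits.
Transmission delays (L/R per hop): 0.0012973, 0.03, 2.18182, 0.252632 ms; sum = 2.46575 ms.
Propagation delays (d/s per hop): 0.000836449, 0.000658654, 1.76667, 0.0373333 ms; sum = 1.8055 ms.
Processing at 3 router(s): 3 × 0.89 ms = 2.67 ms.
End-to-end = 6.94 ms.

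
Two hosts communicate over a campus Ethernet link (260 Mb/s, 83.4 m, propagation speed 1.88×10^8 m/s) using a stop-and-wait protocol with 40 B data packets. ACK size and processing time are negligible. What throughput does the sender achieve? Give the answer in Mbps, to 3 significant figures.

t_tx = L/R = 320/260000000 = 1.23077e-06 s.
t_prop = 83.4/188000000 = 4.43617e-07 s; RTT = 8.87234e-07 s.
Cycle = t_tx + RTT = 2.118e-06 s.
Throughput = L / cycle = 320 / 2.118e-06 = 151 Mbps.

151 Mbps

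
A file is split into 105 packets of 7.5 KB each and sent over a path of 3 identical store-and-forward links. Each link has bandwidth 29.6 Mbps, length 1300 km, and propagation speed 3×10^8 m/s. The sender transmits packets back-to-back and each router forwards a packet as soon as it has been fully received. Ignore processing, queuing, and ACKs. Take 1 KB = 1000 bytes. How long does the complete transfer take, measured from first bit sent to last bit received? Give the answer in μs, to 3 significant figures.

230000 μs

Per-hop transmission t_tx = L/R = 60000/29600000 = 2027.03 μs.
Per-hop propagation t_prop = 1300000/300000000 = 4333.33 μs.
Pipeline fill: first packet needs 3·t_tx to clear all hops; remaining 104 packets each add one t_tx.
Total = (3+105-1)·t_tx + 3·t_prop = 107·2027.03 + 3·4333.33 = 230000 μs.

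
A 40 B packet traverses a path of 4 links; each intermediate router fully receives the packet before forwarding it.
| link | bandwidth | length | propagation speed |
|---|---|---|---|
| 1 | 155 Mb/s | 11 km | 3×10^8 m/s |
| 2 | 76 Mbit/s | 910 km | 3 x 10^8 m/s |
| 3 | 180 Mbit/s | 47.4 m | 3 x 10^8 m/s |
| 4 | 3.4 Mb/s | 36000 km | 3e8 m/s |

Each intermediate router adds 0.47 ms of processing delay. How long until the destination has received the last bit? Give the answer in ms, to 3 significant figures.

L = 40 × 8 = 320 bits.
Transmission delays (L/R per hop): 0.00206452, 0.00421053, 0.00177778, 0.0941176 ms; sum = 0.10217 ms.
Propagation delays (d/s per hop): 0.0366667, 3.03333, 0.000158, 120 ms; sum = 123.07 ms.
Processing at 3 router(s): 3 × 0.47 ms = 1.41 ms.
End-to-end = 125 ms.

125 ms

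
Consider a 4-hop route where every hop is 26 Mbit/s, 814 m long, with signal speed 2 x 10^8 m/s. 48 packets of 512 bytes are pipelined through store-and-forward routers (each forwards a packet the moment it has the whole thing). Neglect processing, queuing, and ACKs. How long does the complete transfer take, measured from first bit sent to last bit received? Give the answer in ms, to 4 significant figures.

Per-hop transmission t_tx = L/R = 4096/26000000 = 0.157538 ms.
Per-hop propagation t_prop = 814/200000000 = 0.00407 ms.
Pipeline fill: first packet needs 4·t_tx to clear all hops; remaining 47 packets each add one t_tx.
Total = (4+48-1)·t_tx + 4·t_prop = 51·0.157538 + 4·0.00407 = 8.051 ms.

8.051 ms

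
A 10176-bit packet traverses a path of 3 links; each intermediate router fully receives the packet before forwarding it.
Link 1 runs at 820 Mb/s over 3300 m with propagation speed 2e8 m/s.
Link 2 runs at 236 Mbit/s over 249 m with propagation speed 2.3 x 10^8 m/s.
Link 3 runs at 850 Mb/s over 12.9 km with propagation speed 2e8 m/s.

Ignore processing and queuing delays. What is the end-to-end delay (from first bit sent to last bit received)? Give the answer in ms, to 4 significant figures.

0.1496 ms

Transmission delays (L/R per hop): 0.0124098, 0.0431186, 0.0119718 ms; sum = 0.0675002 ms.
Propagation delays (d/s per hop): 0.0165, 0.00108261, 0.0645 ms; sum = 0.0820826 ms.
End-to-end = 0.1496 ms.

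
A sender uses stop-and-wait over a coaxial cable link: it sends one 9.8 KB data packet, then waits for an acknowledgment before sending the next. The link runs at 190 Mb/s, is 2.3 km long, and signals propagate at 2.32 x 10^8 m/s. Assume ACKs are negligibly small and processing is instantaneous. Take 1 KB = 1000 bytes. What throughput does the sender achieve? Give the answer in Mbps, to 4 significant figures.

t_tx = L/R = 78400/190000000 = 0.000412632 s.
t_prop = 2300/2.32e+08 = 9.91379e-06 s; RTT = 1.98276e-05 s.
Cycle = t_tx + RTT = 0.000432459 s.
Throughput = L / cycle = 78400 / 0.000432459 = 181.3 Mbps.

181.3 Mbps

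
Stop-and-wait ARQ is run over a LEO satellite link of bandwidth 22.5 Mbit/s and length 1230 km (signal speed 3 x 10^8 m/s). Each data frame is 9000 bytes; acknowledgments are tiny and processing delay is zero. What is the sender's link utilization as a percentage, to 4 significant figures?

28.07 %

t_tx = L/R = 72000/22500000 = 0.0032 s.
t_prop = 1230000/300000000 = 0.0041 s; RTT = 0.0082 s.
Cycle = t_tx + RTT = 0.0114 s.
Utilization = t_tx / cycle = 0.0032/0.0114 = 28.07 %.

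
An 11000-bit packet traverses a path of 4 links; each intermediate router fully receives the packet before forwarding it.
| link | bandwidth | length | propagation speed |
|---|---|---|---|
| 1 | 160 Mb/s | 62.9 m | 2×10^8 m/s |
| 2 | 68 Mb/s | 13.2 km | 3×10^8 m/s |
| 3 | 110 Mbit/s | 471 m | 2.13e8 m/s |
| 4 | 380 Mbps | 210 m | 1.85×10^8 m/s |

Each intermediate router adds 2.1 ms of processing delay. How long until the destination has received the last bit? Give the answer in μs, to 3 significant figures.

6710 μs

Transmission delays (L/R per hop): 68.75, 161.765, 100, 28.9474 μs; sum = 359.462 μs.
Propagation delays (d/s per hop): 0.3145, 44, 2.21127, 1.13514 μs; sum = 47.6609 μs.
Processing at 3 router(s): 3 × 2.1 ms = 6300 μs.
End-to-end = 6710 μs.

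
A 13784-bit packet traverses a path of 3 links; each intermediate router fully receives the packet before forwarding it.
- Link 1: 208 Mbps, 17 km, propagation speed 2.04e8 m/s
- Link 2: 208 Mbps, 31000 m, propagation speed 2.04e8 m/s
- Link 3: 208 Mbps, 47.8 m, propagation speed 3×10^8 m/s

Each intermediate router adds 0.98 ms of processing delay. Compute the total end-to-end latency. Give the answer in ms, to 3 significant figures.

Transmission delay per hop = L/R = 13784/208000000 = 0.0662692 ms; 3 hops → 0.198808 ms.
Propagation delays (d/s per hop): 0.0833333, 0.151961, 0.000159333 ms; sum = 0.235453 ms.
Processing at 2 router(s): 2 × 0.98 ms = 1.96 ms.
End-to-end = 2.39 ms.

2.39 ms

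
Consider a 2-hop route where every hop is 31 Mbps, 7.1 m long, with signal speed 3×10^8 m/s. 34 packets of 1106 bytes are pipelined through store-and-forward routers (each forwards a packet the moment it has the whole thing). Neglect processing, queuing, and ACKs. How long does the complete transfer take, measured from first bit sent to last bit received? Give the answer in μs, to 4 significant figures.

Per-hop transmission t_tx = L/R = 8848/31000000 = 285.419 μs.
Per-hop propagation t_prop = 7.1/300000000 = 0.0236667 μs.
Pipeline fill: first packet needs 2·t_tx to clear all hops; remaining 33 packets each add one t_tx.
Total = (2+34-1)·t_tx + 2·t_prop = 35·285.419 + 2·0.0236667 = 9990 μs.

9990 μs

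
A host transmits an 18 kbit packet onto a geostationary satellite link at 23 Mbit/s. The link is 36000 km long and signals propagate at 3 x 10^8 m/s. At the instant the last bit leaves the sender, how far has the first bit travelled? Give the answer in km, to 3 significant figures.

235 km

t_tx = L/R = 18000/23000000 = 0.000782609 s.
Distance = s × t_tx = 300000000 × 0.000782609 = 235 km.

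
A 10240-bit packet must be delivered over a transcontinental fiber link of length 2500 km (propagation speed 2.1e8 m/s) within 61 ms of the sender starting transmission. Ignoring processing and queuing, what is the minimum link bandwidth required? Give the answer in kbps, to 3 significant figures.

209 kbps

Propagation delay = 2500000 / 210000000 = 11.9048 ms.
Transmission budget = 61 − 11.9048 = 49.0952 ms.
R ≥ L / t_tx = 10240 bits / 0.0490952 s = 209 kbps.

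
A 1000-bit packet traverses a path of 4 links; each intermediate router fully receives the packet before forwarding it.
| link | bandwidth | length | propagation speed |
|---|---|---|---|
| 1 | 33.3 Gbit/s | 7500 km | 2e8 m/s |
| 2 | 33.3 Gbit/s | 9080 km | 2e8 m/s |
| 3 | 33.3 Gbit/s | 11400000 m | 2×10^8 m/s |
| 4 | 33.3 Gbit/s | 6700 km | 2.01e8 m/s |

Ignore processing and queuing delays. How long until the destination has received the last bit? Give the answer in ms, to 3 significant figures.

173 ms

Transmission delay per hop = L/R = 1000/3.33e+10 = 3.003e-05 ms; 4 hops → 0.00012012 ms.
Propagation delays (d/s per hop): 37.5, 45.4, 57, 33.3333 ms; sum = 173.233 ms.
End-to-end = 173 ms.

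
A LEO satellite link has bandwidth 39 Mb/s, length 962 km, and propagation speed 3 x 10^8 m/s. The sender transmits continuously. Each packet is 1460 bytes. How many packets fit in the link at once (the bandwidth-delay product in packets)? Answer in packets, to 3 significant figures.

Propagation delay = 962000 / 300000000 = 0.00320667 s.
BDP = R × t_prop = 39000000 × 0.00320667 = 125060 bits.
In packets of 11680 bits: 10.7 packets.

10.7 packets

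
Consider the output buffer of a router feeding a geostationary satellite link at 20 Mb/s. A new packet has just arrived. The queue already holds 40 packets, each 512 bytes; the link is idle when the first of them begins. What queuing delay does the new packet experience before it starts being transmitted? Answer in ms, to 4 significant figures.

8.192 ms

Each queued packet: L/R = 4096/20000000 = 0.2048 ms.
40 queued → 8.192 ms.
Queuing delay = 8.192 ms.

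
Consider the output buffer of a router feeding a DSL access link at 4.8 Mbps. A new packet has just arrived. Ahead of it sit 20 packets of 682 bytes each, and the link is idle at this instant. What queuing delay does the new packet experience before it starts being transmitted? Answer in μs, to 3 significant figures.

22700 μs

Each queued packet: L/R = 5456/4800000 = 1136.67 μs.
20 queued → 22733.3 μs.
Queuing delay = 22700 μs.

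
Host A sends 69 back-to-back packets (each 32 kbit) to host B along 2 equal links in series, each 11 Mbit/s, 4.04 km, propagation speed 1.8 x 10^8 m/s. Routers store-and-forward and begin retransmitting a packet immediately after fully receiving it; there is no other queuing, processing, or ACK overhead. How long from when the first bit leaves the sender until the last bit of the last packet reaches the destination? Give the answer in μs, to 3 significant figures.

Per-hop transmission t_tx = L/R = 32000/11000000 = 2909.09 μs.
Per-hop propagation t_prop = 4040/180000000 = 22.4444 μs.
Pipeline fill: first packet needs 2·t_tx to clear all hops; remaining 68 packets each add one t_tx.
Total = (2+69-1)·t_tx + 2·t_prop = 70·2909.09 + 2·22.4444 = 204000 μs.

204000 μs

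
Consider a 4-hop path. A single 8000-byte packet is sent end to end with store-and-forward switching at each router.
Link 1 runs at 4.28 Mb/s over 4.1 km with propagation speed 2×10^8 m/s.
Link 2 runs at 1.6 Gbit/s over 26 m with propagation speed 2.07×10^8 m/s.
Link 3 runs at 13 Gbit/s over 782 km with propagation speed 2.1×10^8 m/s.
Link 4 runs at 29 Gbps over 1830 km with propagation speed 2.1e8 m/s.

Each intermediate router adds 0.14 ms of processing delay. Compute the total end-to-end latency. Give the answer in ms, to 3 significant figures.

L = 8000 × 8 = 64000 bits.
Transmission delays (L/R per hop): 14.9533, 0.04, 0.00492308, 0.0022069 ms; sum = 15.0004 ms.
Propagation delays (d/s per hop): 0.0205, 0.000125604, 3.72381, 8.71429 ms; sum = 12.4587 ms.
Processing at 3 router(s): 3 × 0.14 ms = 0.42 ms.
End-to-end = 27.9 ms.

27.9 ms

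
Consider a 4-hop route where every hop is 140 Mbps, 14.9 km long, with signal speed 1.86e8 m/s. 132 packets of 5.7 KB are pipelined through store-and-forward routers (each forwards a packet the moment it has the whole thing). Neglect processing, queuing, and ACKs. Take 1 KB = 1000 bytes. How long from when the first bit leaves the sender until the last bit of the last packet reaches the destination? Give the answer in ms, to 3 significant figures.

Per-hop transmission t_tx = L/R = 45600/140000000 = 0.325714 ms.
Per-hop propagation t_prop = 14900/186000000 = 0.0801075 ms.
Pipeline fill: first packet needs 4·t_tx to clear all hops; remaining 131 packets each add one t_tx.
Total = (4+132-1)·t_tx + 4·t_prop = 135·0.325714 + 4·0.0801075 = 44.3 ms.

44.3 ms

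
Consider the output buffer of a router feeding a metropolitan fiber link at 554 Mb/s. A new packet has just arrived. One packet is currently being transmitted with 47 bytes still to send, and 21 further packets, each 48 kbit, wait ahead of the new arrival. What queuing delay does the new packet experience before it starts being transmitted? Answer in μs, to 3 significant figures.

1820 μs

Each queued packet: L/R = 48000/554000000 = 86.6426 μs.
21 queued → 1819.49 μs.
Plus remaining 376 bits of current packet: 0.6787 μs.
Queuing delay = 1820 μs.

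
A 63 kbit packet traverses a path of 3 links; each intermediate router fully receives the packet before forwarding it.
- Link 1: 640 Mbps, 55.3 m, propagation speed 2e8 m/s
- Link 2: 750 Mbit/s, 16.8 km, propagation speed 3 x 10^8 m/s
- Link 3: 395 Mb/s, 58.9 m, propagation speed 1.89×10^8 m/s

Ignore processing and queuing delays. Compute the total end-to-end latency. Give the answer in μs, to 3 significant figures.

399 μs

L = 63000 bits.
Transmission delays (L/R per hop): 98.4375, 84, 159.494 μs; sum = 341.931 μs.
Propagation delays (d/s per hop): 0.2765, 56, 0.31164 μs; sum = 56.5881 μs.
End-to-end = 399 μs.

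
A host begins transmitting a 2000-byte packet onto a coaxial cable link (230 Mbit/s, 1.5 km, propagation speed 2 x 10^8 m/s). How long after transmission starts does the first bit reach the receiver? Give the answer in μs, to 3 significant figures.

First bit experiences only propagation delay: d/s = 1500/200000000 = 7.50 μs.

7.50 μs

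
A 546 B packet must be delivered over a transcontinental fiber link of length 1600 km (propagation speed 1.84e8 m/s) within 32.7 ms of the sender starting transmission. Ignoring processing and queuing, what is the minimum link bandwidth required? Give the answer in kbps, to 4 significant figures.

L = 4368 bits.
Propagation delay = 1600000 / 184000000 = 8.69565 ms.
Transmission budget = 32.7 − 8.69565 = 24.0043 ms.
R ≥ L / t_tx = 4368 bits / 0.0240043 s = 182.0 kbps.

182.0 kbps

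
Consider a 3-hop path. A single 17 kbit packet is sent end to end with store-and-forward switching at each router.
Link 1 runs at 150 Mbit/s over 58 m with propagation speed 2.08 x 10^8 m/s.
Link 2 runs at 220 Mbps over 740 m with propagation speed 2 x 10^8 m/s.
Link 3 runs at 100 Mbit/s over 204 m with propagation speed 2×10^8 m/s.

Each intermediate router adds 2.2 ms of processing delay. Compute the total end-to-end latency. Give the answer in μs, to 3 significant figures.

L = 17000 bits.
Transmission delays (L/R per hop): 113.333, 77.2727, 170 μs; sum = 360.606 μs.
Propagation delays (d/s per hop): 0.278846, 3.7, 1.02 μs; sum = 4.99885 μs.
Processing at 2 router(s): 2 × 2.2 ms = 4400 μs.
End-to-end = 4770 μs.

4770 μs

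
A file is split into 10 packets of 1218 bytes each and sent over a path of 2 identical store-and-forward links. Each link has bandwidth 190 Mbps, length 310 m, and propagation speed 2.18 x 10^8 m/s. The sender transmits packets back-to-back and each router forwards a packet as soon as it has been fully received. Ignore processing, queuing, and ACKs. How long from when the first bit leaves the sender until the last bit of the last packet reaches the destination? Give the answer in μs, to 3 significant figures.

567 μs

Per-hop transmission t_tx = L/R = 9744/190000000 = 51.2842 μs.
Per-hop propagation t_prop = 310/2.18e+08 = 1.42202 μs.
Pipeline fill: first packet needs 2·t_tx to clear all hops; remaining 9 packets each add one t_tx.
Total = (2+10-1)·t_tx + 2·t_prop = 11·51.2842 + 2·1.42202 = 567 μs.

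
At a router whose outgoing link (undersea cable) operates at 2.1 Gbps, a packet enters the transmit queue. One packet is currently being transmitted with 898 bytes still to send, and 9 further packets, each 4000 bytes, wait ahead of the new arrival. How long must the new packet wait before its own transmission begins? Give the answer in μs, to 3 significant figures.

Each queued packet: L/R = 32000/2100000000 = 15.2381 μs.
9 queued → 137.143 μs.
Plus remaining 7184 bits of current packet: 3.42095 μs.
Queuing delay = 141 μs.

141 μs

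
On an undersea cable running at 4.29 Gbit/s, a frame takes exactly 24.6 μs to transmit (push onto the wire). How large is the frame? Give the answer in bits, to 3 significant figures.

L = R × t_tx = 4290000000 b/s × 2.46e-05 s = 105534 bits.

106000 bits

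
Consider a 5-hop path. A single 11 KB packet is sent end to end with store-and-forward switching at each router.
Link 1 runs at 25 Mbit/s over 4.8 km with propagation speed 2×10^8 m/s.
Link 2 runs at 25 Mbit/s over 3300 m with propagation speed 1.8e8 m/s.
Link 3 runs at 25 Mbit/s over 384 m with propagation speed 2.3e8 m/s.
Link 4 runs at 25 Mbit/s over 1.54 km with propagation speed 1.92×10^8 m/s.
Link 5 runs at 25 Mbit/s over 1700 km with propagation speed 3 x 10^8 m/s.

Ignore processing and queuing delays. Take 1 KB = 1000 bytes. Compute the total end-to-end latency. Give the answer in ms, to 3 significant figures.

23.3 ms

L = 88000 bits.
Transmission delay per hop = L/R = 88000/25000000 = 3.52 ms; 5 hops → 17.6 ms.
Propagation delays (d/s per hop): 0.024, 0.0183333, 0.00166957, 0.00802083, 5.66667 ms; sum = 5.71869 ms.
End-to-end = 23.3 ms.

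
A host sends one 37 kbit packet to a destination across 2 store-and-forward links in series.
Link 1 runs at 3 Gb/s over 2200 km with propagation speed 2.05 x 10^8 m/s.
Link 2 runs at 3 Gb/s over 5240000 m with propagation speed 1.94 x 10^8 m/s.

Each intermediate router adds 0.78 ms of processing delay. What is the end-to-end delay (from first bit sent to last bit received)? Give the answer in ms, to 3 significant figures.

38.5 ms

L = 37000 bits.
Transmission delay per hop = L/R = 37000/3000000000 = 0.0123333 ms; 2 hops → 0.0246667 ms.
Propagation delays (d/s per hop): 10.7317, 27.0103 ms; sum = 37.742 ms.
Processing at 1 router(s): 1 × 0.78 ms = 0.78 ms.
End-to-end = 38.5 ms.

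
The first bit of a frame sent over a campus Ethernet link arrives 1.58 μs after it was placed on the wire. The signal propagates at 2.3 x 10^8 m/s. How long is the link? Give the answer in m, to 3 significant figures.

363 m

d = s × t_prop = 2.3e+08 × 1.58e-06 = 363 m.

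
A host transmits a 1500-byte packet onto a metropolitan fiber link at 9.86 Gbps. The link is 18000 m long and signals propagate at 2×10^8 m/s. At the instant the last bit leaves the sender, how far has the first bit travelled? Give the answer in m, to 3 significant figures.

t_tx = L/R = 12000/9860000000 = 1.21704e-06 s.
Distance = s × t_tx = 200000000 × 1.21704e-06 = 243 m.

243 m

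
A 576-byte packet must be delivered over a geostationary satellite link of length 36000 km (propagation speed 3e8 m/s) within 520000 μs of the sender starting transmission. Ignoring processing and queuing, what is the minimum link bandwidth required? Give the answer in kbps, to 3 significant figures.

L = 4608 bits.
Propagation delay = 36000000 / 300000000 = 120000 μs.
Transmission budget = 520000 − 120000 = 400000 μs.
R ≥ L / t_tx = 4608 bits / 0.4 s = 11.5 kbps.

11.5 kbps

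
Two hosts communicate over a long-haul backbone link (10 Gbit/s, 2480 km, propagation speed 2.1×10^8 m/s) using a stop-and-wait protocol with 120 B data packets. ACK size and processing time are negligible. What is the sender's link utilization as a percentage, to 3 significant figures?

0.000406 %

t_tx = L/R = 960/10000000000 = 9.6e-08 s.
t_prop = 2480000/210000000 = 0.0118095 s; RTT = 0.023619 s.
Cycle = t_tx + RTT = 0.0236191 s.
Utilization = t_tx / cycle = 9.6e-08/0.0236191 = 0.000406 %.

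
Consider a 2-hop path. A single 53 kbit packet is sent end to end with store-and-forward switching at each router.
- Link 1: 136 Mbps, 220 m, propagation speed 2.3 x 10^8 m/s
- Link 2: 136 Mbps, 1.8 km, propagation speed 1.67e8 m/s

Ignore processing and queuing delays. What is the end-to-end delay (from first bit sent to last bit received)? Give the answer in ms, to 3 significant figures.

L = 53000 bits.
Transmission delay per hop = L/R = 53000/136000000 = 0.389706 ms; 2 hops → 0.779412 ms.
Propagation delays (d/s per hop): 0.000956522, 0.0107784 ms; sum = 0.011735 ms.
End-to-end = 0.791 ms.

0.791 ms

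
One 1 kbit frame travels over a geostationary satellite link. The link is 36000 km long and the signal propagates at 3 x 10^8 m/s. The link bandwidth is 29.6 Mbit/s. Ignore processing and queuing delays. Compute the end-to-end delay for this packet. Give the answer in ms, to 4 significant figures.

L = 1000 bits.
Transmission delay = L/R = 1000 / 29600000 = 0.0337838 ms.
Propagation delay = d/s = 36000000 m / 300000000 m/s = 120 ms.
Total = 120.0 ms.

120.0 ms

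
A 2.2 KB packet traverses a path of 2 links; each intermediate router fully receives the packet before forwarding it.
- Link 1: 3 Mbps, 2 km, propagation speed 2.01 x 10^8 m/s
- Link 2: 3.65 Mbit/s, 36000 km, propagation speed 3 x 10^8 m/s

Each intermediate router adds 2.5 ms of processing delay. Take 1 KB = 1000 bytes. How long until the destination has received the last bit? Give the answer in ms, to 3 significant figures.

133 ms

L = 17600 bits.
Transmission delays (L/R per hop): 5.86667, 4.82192 ms; sum = 10.6886 ms.
Propagation delays (d/s per hop): 0.00995025, 120 ms; sum = 120.01 ms.
Processing at 1 router(s): 1 × 2.5 ms = 2.5 ms.
End-to-end = 133 ms.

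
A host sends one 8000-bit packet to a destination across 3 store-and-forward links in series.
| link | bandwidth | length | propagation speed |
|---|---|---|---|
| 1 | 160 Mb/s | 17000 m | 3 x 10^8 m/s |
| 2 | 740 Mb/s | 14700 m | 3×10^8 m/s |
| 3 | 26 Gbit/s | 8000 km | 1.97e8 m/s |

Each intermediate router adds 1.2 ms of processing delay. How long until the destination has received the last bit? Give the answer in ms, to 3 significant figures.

43.2 ms

Transmission delays (L/R per hop): 0.05, 0.0108108, 0.000307692 ms; sum = 0.0611185 ms.
Propagation delays (d/s per hop): 0.0566667, 0.049, 40.6091 ms; sum = 40.7148 ms.
Processing at 2 router(s): 2 × 1.2 ms = 2.4 ms.
End-to-end = 43.2 ms.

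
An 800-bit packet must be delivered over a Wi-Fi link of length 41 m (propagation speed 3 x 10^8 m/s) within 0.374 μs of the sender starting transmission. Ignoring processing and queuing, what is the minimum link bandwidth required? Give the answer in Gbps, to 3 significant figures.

Propagation delay = 41 / 300000000 = 0.136667 μs.
Transmission budget = 0.374 − 0.136667 = 0.237333 μs.
R ≥ L / t_tx = 800 bits / 2.37333e-07 s = 3.37 Gbps.

3.37 Gbps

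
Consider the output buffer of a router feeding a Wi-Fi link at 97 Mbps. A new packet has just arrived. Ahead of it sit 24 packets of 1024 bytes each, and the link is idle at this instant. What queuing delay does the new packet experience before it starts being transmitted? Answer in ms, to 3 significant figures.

Each queued packet: L/R = 8192/97000000 = 0.0844536 ms.
24 queued → 2.02689 ms.
Queuing delay = 2.03 ms.

2.03 ms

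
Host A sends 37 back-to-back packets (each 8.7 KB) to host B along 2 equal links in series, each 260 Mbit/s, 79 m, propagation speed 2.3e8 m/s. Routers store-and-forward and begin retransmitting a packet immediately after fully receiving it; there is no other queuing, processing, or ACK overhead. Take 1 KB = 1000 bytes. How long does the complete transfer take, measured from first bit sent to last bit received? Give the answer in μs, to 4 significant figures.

Per-hop transmission t_tx = L/R = 69600/260000000 = 267.692 μs.
Per-hop propagation t_prop = 79/2.3e+08 = 0.343478 μs.
Pipeline fill: first packet needs 2·t_tx to clear all hops; remaining 36 packets each add one t_tx.
Total = (2+37-1)·t_tx + 2·t_prop = 38·267.692 + 2·0.343478 = 10170 μs.

10170 μs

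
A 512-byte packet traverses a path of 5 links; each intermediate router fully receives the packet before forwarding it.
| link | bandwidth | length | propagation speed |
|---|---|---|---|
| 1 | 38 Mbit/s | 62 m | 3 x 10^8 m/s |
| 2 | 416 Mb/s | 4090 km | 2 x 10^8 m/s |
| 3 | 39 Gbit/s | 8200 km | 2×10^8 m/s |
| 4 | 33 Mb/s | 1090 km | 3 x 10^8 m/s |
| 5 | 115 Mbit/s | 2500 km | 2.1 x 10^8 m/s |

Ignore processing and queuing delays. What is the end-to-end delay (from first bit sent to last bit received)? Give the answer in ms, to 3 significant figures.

77.3 ms

L = 512 × 8 = 4096 bits.
Transmission delays (L/R per hop): 0.107789, 0.00984615, 0.000105026, 0.124121, 0.0356174 ms; sum = 0.277479 ms.
Propagation delays (d/s per hop): 0.000206667, 20.45, 41, 3.63333, 11.9048 ms; sum = 76.9883 ms.
End-to-end = 77.3 ms.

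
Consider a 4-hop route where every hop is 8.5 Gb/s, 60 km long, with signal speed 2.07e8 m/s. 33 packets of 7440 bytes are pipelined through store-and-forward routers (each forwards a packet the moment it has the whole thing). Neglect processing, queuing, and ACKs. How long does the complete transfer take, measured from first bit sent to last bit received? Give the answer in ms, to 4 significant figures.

1.412 ms

Per-hop transmission t_tx = L/R = 59520/8500000000 = 0.00700235 ms.
Per-hop propagation t_prop = 60000/2.07e+08 = 0.289855 ms.
Pipeline fill: first packet needs 4·t_tx to clear all hops; remaining 32 packets each add one t_tx.
Total = (4+33-1)·t_tx + 4·t_prop = 36·0.00700235 + 4·0.289855 = 1.412 ms.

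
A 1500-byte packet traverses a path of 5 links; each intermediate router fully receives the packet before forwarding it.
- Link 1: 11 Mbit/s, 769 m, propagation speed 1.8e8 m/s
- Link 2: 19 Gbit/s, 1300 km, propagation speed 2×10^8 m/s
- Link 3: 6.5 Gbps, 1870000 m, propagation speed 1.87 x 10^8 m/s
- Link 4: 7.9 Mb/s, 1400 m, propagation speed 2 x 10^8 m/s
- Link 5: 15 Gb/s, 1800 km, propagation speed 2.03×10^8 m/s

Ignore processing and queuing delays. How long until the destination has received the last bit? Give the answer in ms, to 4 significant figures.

27.99 ms

L = 1500 × 8 = 12000 bits.
Transmission delays (L/R per hop): 1.09091, 0.000631579, 0.00184615, 1.51899, 0.0008 ms; sum = 2.61317 ms.
Propagation delays (d/s per hop): 0.00427222, 6.5, 10, 0.007, 8.867 ms; sum = 25.3783 ms.
End-to-end = 27.99 ms.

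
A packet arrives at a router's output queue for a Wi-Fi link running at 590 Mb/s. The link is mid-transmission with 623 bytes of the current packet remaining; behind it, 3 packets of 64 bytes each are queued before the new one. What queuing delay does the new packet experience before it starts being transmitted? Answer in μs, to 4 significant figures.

11.05 μs

Each queued packet: L/R = 512/590000000 = 0.867797 μs.
3 queued → 2.60339 μs.
Plus remaining 4984 bits of current packet: 8.44746 μs.
Queuing delay = 11.05 μs.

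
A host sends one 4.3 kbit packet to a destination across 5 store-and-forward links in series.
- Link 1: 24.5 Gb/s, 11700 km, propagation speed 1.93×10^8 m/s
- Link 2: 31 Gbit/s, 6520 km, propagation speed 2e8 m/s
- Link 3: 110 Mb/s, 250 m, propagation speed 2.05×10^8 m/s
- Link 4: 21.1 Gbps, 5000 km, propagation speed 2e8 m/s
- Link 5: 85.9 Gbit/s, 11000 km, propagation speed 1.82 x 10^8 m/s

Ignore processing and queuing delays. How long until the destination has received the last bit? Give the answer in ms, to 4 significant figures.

178.7 ms

L = 4300 bits.
Transmission delays (L/R per hop): 0.00017551, 0.00013871, 0.0390909, 0.000203791, 5.00582e-05 ms; sum = 0.039659 ms.
Propagation delays (d/s per hop): 60.6218, 32.6, 0.00121951, 25, 60.4396 ms; sum = 178.663 ms.
End-to-end = 178.7 ms.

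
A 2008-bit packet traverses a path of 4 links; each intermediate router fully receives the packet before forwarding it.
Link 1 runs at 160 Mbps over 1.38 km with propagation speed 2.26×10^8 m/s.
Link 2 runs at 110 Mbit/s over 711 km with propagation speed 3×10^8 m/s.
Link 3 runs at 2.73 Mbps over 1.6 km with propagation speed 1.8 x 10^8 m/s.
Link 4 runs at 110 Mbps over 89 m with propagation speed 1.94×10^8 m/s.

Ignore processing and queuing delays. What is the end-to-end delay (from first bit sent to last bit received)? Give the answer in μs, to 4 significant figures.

3170 μs

Transmission delays (L/R per hop): 12.55, 18.2545, 735.531, 18.2545 μs; sum = 784.59 μs.
Propagation delays (d/s per hop): 6.10619, 2370, 8.88889, 0.458763 μs; sum = 2385.45 μs.
End-to-end = 3170 μs.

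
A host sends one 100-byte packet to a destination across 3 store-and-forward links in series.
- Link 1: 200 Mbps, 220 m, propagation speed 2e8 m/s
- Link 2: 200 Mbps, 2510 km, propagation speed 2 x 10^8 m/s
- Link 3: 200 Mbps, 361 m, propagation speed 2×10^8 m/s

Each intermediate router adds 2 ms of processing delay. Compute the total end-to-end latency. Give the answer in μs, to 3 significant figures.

16600 μs

L = 100 × 8 = 800 bits.
Transmission delay per hop = L/R = 800/200000000 = 4 μs; 3 hops → 12 μs.
Propagation delays (d/s per hop): 1.1, 12550, 1.805 μs; sum = 12552.9 μs.
Processing at 2 router(s): 2 × 2 ms = 4000 μs.
End-to-end = 16600 μs.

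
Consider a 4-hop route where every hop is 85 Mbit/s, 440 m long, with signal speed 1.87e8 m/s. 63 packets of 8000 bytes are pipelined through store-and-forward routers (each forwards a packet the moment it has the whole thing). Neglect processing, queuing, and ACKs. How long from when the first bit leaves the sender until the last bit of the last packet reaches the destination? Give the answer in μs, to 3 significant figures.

49700 μs

Per-hop transmission t_tx = L/R = 64000/85000000 = 752.941 μs.
Per-hop propagation t_prop = 440/187000000 = 2.35294 μs.
Pipeline fill: first packet needs 4·t_tx to clear all hops; remaining 62 packets each add one t_tx.
Total = (4+63-1)·t_tx + 4·t_prop = 66·752.941 + 4·2.35294 = 49700 μs.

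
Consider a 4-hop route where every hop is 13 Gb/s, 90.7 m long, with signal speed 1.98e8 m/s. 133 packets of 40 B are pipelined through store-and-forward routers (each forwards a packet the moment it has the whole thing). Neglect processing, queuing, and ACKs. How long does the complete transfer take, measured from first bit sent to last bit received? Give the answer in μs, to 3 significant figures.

5.18 μs

Per-hop transmission t_tx = L/R = 320/13000000000 = 0.0246154 μs.
Per-hop propagation t_prop = 90.7/198000000 = 0.458081 μs.
Pipeline fill: first packet needs 4·t_tx to clear all hops; remaining 132 packets each add one t_tx.
Total = (4+133-1)·t_tx + 4·t_prop = 136·0.0246154 + 4·0.458081 = 5.18 μs.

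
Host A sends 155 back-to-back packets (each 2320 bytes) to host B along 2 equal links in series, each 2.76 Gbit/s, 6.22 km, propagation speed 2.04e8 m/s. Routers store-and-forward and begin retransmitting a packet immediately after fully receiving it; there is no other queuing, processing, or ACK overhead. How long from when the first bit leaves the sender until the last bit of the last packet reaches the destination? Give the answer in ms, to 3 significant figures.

Per-hop transmission t_tx = L/R = 18560/2760000000 = 0.00672464 ms.
Per-hop propagation t_prop = 6220/204000000 = 0.0304902 ms.
Pipeline fill: first packet needs 2·t_tx to clear all hops; remaining 154 packets each add one t_tx.
Total = (2+155-1)·t_tx + 2·t_prop = 156·0.00672464 + 2·0.0304902 = 1.11 ms.

1.11 ms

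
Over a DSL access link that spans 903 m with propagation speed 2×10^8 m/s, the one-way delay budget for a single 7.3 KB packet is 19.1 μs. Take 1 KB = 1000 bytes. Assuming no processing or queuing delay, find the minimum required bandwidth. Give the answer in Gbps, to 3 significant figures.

4.00 Gbps

L = 58400 bits.
Propagation delay = 903 / 200000000 = 4.515 μs.
Transmission budget = 19.1 − 4.515 = 14.585 μs.
R ≥ L / t_tx = 58400 bits / 1.4585e-05 s = 4.00 Gbps.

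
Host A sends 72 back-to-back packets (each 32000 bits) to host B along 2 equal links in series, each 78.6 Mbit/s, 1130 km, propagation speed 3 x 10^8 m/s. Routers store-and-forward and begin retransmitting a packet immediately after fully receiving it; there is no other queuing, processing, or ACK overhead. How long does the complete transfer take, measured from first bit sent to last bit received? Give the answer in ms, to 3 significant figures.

37.3 ms

Per-hop transmission t_tx = L/R = 32000/78600000 = 0.407125 ms.
Per-hop propagation t_prop = 1130000/300000000 = 3.76667 ms.
Pipeline fill: first packet needs 2·t_tx to clear all hops; remaining 71 packets each add one t_tx.
Total = (2+72-1)·t_tx + 2·t_prop = 73·0.407125 + 2·3.76667 = 37.3 ms.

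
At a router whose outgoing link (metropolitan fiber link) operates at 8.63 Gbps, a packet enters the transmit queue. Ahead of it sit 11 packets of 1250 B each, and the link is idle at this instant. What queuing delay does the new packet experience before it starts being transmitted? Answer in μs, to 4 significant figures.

Each queued packet: L/R = 10000/8630000000 = 1.15875 μs.
11 queued → 12.7462 μs.
Queuing delay = 12.75 μs.

12.75 μs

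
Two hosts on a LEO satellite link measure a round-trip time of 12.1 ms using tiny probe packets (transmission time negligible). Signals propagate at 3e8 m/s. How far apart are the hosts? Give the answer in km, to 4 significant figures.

1815 km

One-way propagation = RTT/2 = 6.05 ms.
d = s × t = 300000000 × 0.00605 = 1815 km.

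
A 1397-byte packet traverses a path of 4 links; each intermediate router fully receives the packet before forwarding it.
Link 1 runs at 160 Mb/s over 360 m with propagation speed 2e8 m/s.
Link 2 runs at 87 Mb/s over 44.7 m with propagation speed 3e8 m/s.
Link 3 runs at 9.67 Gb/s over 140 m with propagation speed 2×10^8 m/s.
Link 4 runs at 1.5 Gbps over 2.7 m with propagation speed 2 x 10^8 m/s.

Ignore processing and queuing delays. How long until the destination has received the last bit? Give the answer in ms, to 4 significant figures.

0.2096 ms

L = 1397 × 8 = 11176 bits.
Transmission delays (L/R per hop): 0.06985, 0.12846, 0.00115574, 0.00745067 ms; sum = 0.206916 ms.
Propagation delays (d/s per hop): 0.0018, 0.000149, 0.0007, 1.35e-05 ms; sum = 0.0026625 ms.
End-to-end = 0.2096 ms.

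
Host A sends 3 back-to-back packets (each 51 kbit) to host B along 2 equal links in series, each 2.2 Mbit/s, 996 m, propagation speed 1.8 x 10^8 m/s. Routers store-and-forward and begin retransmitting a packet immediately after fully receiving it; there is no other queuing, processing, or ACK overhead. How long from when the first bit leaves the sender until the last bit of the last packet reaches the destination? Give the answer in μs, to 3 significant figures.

Per-hop transmission t_tx = L/R = 51000/2200000 = 23181.8 μs.
Per-hop propagation t_prop = 996/180000000 = 5.53333 μs.
Pipeline fill: first packet needs 2·t_tx to clear all hops; remaining 2 packets each add one t_tx.
Total = (2+3-1)·t_tx + 2·t_prop = 4·23181.8 + 2·5.53333 = 92700 μs.

92700 μs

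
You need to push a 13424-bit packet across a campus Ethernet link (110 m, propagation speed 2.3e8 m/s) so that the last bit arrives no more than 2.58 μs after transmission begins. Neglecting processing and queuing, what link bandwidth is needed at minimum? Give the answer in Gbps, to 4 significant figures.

Propagation delay = 110 / 2.3e+08 = 0.478261 μs.
Transmission budget = 2.58 − 0.478261 = 2.10174 μs.
R ≥ L / t_tx = 13424 bits / 2.10174e-06 s = 6.387 Gbps.

6.387 Gbps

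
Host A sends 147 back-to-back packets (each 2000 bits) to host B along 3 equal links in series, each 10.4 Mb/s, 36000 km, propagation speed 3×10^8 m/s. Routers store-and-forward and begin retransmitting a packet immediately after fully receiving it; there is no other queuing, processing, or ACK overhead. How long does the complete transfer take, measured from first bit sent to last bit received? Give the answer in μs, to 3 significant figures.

389000 μs

Per-hop transmission t_tx = L/R = 2000/10400000 = 192.308 μs.
Per-hop propagation t_prop = 36000000/300000000 = 120000 μs.
Pipeline fill: first packet needs 3·t_tx to clear all hops; remaining 146 packets each add one t_tx.
Total = (3+147-1)·t_tx + 3·t_prop = 149·192.308 + 3·120000 = 389000 μs.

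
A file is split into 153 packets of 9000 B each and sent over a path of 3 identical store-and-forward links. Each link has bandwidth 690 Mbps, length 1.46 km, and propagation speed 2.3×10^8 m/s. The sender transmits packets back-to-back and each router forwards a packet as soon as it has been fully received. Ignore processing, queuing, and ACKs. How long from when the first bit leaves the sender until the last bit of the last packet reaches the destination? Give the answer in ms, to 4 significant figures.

16.19 ms

Per-hop transmission t_tx = L/R = 72000/690000000 = 0.104348 ms.
Per-hop propagation t_prop = 1460/2.3e+08 = 0.00634783 ms.
Pipeline fill: first packet needs 3·t_tx to clear all hops; remaining 152 packets each add one t_tx.
Total = (3+153-1)·t_tx + 3·t_prop = 155·0.104348 + 3·0.00634783 = 16.19 ms.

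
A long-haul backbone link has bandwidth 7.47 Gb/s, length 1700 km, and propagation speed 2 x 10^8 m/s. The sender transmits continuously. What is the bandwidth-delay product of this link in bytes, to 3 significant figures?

7940000 bytes

Propagation delay = 1700000 / 200000000 = 0.0085 s.
BDP = R × t_prop = 7470000000 × 0.0085 = 63495000 bits.
In bytes: 63495000/8 = 7940000 bytes.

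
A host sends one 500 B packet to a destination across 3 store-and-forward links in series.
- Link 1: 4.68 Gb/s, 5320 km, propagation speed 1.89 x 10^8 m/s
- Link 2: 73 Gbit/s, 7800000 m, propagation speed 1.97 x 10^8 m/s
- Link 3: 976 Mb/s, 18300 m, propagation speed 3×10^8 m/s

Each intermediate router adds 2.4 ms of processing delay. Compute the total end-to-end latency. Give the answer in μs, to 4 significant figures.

72610 μs

L = 500 × 8 = 4000 bits.
Transmission delays (L/R per hop): 0.854701, 0.0547945, 4.09836 μs; sum = 5.00786 μs.
Propagation delays (d/s per hop): 28148.1, 39593.9, 61 μs; sum = 67803.1 μs.
Processing at 2 router(s): 2 × 2.4 ms = 4800 μs.
End-to-end = 72610 μs.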